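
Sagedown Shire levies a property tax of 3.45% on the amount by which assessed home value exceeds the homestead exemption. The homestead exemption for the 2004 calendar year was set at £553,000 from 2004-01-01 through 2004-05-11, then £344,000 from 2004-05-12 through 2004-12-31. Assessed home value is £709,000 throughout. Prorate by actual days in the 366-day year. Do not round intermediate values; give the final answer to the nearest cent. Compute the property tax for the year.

£9,991.99

2004-01-01 to 2004-05-11: 132 days, exemption £553,000 → (£709,000 − £553,000) × 3.45% × 132/366 = £1,941.0492
2004-05-12 to 2004-12-31: 234 days, exemption £344,000 → (£709,000 − £344,000) × 3.45% × 234/366 = £8,050.9426
Total = £9,991.9918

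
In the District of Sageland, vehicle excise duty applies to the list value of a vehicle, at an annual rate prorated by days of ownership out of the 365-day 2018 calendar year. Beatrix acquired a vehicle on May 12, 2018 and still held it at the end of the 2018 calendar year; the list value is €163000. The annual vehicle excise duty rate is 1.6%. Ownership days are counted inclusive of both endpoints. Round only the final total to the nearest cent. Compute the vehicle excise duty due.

Days held (May 12 – December 31, 2018): 234 out of 365
Tax = €163000 × 1.6% × 234/365 = €1671.9781

€1671.98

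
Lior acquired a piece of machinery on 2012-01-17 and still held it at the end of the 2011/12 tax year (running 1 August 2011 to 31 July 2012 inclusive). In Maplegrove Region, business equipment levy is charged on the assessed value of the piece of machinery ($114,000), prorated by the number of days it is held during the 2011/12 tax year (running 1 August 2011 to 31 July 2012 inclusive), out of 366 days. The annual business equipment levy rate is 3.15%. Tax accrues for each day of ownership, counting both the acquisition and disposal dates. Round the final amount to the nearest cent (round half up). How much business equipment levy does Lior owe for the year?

Days held (2012-01-17 to 2012-07-31): 197 out of 366
Tax = $114,000 × 3.15% × 197/366 = $1,932.8607

$1,932.86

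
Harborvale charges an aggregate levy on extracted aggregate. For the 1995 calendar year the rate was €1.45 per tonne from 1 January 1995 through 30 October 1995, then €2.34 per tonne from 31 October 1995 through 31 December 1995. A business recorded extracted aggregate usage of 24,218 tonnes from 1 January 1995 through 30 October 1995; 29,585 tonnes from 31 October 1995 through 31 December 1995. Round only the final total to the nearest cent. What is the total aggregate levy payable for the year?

1 January – 30 October 1995: 24,218 tonnes at €1.45/tonne → €35,116.10
31 October – 31 December 1995: 29,585 tonnes at €2.34/tonne → €69,228.90

€104,345.00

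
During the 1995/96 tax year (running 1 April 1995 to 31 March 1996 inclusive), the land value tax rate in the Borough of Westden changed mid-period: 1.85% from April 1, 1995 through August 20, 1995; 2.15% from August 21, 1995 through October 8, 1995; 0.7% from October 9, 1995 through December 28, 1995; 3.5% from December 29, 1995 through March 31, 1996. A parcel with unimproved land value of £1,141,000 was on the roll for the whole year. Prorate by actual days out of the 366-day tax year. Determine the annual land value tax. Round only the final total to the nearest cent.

April 1 – August 20, 1995: 142 days at 1.85% → £1,141,000 × 1.85% × 142/366 = £8,189.6366
August 21 – October 8, 1995: 49 days at 2.15% → £1,141,000 × 2.15% × 49/366 = £3,284.2719
October 9 – December 28, 1995: 81 days at 0.7% → £1,141,000 × 0.7% × 81/366 = £1,767.6148
December 29, 1995 – March 31, 1996: 94 days at 3.5% → £1,141,000 × 3.5% × 94/366 = £10,256.5301
Total = £23,498.0533

£23,498.05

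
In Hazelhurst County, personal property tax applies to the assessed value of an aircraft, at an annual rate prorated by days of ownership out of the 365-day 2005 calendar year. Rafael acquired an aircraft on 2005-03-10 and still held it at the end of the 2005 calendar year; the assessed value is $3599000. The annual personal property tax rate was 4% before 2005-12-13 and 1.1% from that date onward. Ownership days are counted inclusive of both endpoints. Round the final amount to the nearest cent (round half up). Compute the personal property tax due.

$111707.04

2005-03-10 to 2005-12-12: 278 days at 4% → $3599000 × 4% × 278/365 = $109646.2466
2005-12-13 to 2005-12-31: 19 days at 1.1% → $3599000 × 1.1% × 19/365 = $2060.7973
Total = $111707.0438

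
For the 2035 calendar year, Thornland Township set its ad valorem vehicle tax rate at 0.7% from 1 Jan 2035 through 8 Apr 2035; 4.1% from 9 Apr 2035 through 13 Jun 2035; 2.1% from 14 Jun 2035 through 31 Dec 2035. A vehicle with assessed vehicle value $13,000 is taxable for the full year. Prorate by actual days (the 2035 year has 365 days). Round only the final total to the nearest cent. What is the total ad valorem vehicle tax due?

1 Jan – 8 Apr 2035: 98 days at 0.7% → $13,000 × 0.7% × 98/365 = $24.4329
9 Apr – 13 Jun 2035: 66 days at 4.1% → $13,000 × 4.1% × 66/365 = $96.3781
14 Jun – 31 Dec 2035: 201 days at 2.1% → $13,000 × 2.1% × 201/365 = $150.3370
Total = $271.1479

$271.15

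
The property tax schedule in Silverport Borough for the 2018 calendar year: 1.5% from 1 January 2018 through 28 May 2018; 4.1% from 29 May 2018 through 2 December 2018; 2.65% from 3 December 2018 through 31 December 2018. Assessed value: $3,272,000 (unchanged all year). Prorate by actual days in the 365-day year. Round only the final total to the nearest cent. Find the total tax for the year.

1 January – 28 May 2018: 148 days at 1.5% → $3,272,000 × 1.5% × 148/365 = $19,900.9315
29 May – 2 December 2018: 188 days at 4.1% → $3,272,000 × 4.1% × 188/365 = $69,097.4685
3 December – 31 December 2018: 29 days at 2.65% → $3,272,000 × 2.65% × 29/365 = $6,889.1288
Total = $95,887.5288

$95,887.53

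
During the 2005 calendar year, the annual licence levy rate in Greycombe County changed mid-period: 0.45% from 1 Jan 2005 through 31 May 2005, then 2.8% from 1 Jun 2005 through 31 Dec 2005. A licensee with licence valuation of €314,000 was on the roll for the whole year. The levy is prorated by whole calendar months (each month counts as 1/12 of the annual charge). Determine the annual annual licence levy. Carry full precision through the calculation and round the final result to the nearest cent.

€5,717.42

1 Jan – 31 May 2005: 5 months at 0.45% → €314,000 × 0.45% × 5/12 = €588.7500
1 Jun – 31 Dec 2005: 7 months at 2.8% → €314,000 × 2.8% × 7/12 = €5,128.6667
Total = €5,717.4167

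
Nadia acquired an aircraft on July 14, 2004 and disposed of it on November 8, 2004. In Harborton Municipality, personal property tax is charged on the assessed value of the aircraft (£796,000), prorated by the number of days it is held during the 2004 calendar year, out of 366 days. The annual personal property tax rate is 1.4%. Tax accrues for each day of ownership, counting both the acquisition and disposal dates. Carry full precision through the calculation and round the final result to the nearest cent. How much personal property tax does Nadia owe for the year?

Days held (July 14 – November 8, 2004): 118 out of 366
Tax = £796,000 × 1.4% × 118/366 = £3,592.8743

£3,592.87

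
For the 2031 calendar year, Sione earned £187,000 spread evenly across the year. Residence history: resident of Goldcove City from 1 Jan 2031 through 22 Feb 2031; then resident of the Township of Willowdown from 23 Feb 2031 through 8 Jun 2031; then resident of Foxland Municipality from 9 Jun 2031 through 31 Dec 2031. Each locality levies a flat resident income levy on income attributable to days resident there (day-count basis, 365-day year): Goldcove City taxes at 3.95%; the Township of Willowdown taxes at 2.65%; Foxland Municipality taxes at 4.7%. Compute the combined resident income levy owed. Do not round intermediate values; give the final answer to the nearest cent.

Goldcove City, 1 Jan – 22 Feb 2031: 53 days → £187,000 × 3.95% × 53/365 = £1,072.5603
The Township of Willowdown, 23 Feb – 8 Jun 2031: 106 days → £187,000 × 2.65% × 106/365 = £1,439.1315
Foxland Municipality, 9 Jun – 31 Dec 2031: 206 days → £187,000 × 4.7% × 206/365 = £4,960.3671
Total = £7,472.0589

£7,472.06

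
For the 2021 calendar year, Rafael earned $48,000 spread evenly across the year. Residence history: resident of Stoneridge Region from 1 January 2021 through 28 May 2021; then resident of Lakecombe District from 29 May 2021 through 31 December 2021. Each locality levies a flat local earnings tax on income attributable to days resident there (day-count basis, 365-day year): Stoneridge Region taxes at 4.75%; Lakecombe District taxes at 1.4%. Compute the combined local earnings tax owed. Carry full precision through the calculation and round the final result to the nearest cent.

$1,324.01

Stoneridge Region, 1 January – 28 May 2021: 148 days → $48,000 × 4.75% × 148/365 = $924.4932
Lakecombe District, 29 May – 31 December 2021: 217 days → $48,000 × 1.4% × 217/365 = $399.5178
Total = $1,324.0110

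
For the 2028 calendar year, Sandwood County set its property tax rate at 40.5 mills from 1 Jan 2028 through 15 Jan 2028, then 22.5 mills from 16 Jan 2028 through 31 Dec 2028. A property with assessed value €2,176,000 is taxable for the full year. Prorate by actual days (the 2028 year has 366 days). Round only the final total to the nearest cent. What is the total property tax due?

€50,565.25

1 Jan – 15 Jan 2028: 15 days at 40.5 mills → €2,176,000 × 4.05% × 15/366 = €3,611.8033
16 Jan – 31 Dec 2028: 351 days at 22.5 mills → €2,176,000 × 2.25% × 351/366 = €46,953.4426
Total = €50,565.2459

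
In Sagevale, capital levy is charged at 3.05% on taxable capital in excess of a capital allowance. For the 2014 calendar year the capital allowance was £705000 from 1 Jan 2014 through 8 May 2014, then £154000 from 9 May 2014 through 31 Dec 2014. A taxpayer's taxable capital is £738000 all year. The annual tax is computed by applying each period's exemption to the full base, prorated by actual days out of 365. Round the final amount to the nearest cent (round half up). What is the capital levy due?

1 Jan – 8 May 2014: 128 days, exemption £705000 → (£738000 − £705000) × 3.05% × 128/365 = £352.9644
9 May – 31 Dec 2014: 237 days, exemption £154000 → (£738000 − £154000) × 3.05% × 237/365 = £11565.6000
Total = £11918.5644

£11918.56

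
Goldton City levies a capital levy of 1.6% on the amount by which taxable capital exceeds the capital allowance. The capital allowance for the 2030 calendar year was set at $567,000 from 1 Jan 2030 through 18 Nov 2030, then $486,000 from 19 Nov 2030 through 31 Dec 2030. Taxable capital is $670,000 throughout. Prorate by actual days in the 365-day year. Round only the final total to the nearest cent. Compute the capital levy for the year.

1 Jan – 18 Nov 2030: 322 days, exemption $567,000 → ($670,000 − $567,000) × 1.6% × 322/365 = $1,453.8521
19 Nov – 31 Dec 2030: 43 days, exemption $486,000 → ($670,000 − $486,000) × 1.6% × 43/365 = $346.8274
Total = $1,800.6795

$1,800.68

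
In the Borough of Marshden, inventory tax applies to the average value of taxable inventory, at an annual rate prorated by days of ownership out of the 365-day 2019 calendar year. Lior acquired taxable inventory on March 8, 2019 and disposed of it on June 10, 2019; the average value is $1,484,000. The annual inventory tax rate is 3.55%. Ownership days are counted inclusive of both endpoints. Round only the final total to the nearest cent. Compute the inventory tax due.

$13,711.75

Days held (March 8 – June 10, 2019): 95 out of 365
Tax = $1,484,000 × 3.55% × 95/365 = $13,711.7534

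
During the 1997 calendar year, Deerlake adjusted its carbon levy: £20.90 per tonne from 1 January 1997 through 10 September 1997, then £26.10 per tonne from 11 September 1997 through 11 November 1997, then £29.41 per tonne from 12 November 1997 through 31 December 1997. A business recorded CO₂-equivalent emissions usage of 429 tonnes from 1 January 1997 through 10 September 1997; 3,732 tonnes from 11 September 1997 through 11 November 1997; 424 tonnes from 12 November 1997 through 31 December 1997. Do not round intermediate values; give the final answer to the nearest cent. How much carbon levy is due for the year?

£118,841.14

1 January – 10 September 1997: 429 tonnes at £20.90/tonne → £8,966.10
11 September – 11 November 1997: 3,732 tonnes at £26.10/tonne → £97,405.20
12 November – 31 December 1997: 424 tonnes at £29.41/tonne → £12,469.84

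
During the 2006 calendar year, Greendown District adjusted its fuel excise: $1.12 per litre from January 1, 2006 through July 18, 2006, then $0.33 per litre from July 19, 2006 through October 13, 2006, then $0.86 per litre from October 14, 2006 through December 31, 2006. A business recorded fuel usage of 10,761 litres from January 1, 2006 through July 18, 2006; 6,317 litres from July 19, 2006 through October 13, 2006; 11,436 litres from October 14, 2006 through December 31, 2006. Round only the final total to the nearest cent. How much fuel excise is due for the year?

January 1 – July 18, 2006: 10,761 litres at $1.12/litre → $12,052.32
July 19 – October 13, 2006: 6,317 litres at $0.33/litre → $2,084.61
October 14 – December 31, 2006: 11,436 litres at $0.86/litre → $9,834.96

$23,971.89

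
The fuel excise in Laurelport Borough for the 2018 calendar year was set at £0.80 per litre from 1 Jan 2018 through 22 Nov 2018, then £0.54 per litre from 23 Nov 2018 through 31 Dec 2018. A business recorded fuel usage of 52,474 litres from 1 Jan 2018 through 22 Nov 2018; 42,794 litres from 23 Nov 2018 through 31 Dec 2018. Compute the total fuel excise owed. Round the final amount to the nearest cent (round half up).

£65,087.96

1 Jan – 22 Nov 2018: 52,474 litres at £0.80/litre → £41,979.20
23 Nov – 31 Dec 2018: 42,794 litres at £0.54/litre → £23,108.76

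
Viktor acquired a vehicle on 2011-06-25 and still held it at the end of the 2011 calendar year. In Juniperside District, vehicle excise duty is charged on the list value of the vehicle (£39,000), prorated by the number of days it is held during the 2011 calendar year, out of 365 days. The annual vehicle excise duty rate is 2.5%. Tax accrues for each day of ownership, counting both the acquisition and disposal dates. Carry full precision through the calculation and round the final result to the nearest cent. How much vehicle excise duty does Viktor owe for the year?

Days held (2011-06-25 to 2011-12-31): 190 out of 365
Tax = £39,000 × 2.5% × 190/365 = £507.5342

£507.53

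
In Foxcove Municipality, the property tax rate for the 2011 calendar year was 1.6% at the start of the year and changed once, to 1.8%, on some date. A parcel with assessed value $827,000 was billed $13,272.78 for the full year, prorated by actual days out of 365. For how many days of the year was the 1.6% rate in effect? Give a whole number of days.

356 days

Let d = days at the first rate; then 365 − d days at the second rate.
$827,000 × [1.6%·d + 1.8%·(365−d)] / 365 = $13,272.78
Solving gives d = 356, so the new rate took effect on 23 Dec 2011.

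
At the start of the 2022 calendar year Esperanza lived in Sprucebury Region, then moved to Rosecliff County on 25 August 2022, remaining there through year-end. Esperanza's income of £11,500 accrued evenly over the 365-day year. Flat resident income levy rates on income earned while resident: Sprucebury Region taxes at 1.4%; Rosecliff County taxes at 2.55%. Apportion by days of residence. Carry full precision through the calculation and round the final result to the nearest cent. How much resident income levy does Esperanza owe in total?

£207.74

Sprucebury Region, 1 January – 24 August 2022: 236 days → £11,500 × 1.4% × 236/365 = £104.0986
Rosecliff County, 25 August – 31 December 2022: 129 days → £11,500 × 2.55% × 129/365 = £103.6418
Total = £207.7404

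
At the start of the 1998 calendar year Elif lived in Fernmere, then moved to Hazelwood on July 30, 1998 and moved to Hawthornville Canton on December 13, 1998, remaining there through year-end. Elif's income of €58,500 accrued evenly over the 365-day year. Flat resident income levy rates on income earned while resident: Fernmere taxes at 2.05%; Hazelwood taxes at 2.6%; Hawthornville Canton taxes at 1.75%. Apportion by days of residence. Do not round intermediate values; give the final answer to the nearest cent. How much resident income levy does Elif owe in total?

Fernmere, January 1 – July 29, 1998: 210 days → €58,500 × 2.05% × 210/365 = €689.9795
Hazelwood, July 30 – December 12, 1998: 136 days → €58,500 × 2.6% × 136/365 = €566.7288
Hawthornville Canton, December 13 – December 31, 1998: 19 days → €58,500 × 1.75% × 19/365 = €53.2911
Total = €1,309.9993

€1,310.00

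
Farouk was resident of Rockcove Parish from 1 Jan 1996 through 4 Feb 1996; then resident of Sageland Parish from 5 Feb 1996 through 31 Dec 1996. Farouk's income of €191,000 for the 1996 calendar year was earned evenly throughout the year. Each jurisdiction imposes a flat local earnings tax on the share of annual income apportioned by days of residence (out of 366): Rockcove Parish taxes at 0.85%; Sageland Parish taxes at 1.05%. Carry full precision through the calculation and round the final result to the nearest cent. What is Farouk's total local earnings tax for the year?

Rockcove Parish, 1 Jan – 4 Feb 1996: 35 days → €191,000 × 0.85% × 35/366 = €155.2527
Sageland Parish, 5 Feb – 31 Dec 1996: 331 days → €191,000 × 1.05% × 331/366 = €1,813.7172
Total = €1,968.9699

€1,968.97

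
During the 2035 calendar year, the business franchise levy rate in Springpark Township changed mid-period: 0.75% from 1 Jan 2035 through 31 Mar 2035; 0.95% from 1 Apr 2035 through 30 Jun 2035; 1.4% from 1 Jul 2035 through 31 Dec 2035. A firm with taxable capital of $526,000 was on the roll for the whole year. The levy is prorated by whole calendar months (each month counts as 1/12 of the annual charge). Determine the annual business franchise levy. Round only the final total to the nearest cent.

$5,917.50

1 Jan – 31 Mar 2035: 3 months at 0.75% → $526,000 × 0.75% × 3/12 = $986.2500
1 Apr – 30 Jun 2035: 3 months at 0.95% → $526,000 × 0.95% × 3/12 = $1,249.2500
1 Jul – 31 Dec 2035: 6 months at 1.4% → $526,000 × 1.4% × 6/12 = $3,682.0000
Total = $5,917.5000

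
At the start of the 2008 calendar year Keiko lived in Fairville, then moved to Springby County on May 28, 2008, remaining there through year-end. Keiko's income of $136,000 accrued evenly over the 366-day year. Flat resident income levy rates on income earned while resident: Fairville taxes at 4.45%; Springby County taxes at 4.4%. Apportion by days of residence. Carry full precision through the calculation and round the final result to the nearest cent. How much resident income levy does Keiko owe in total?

$6,011.50

Fairville, January 1 – May 27, 2008: 148 days → $136,000 × 4.45% × 148/366 = $2,447.2568
Springby County, May 28 – December 31, 2008: 218 days → $136,000 × 4.4% × 218/366 = $3,564.2404
Total = $6,011.4973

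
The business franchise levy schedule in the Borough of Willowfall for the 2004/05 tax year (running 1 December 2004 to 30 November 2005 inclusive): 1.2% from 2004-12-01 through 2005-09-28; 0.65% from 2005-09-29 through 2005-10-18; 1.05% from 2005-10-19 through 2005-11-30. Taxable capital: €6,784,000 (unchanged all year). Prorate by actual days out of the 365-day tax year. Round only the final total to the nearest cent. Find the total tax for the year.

€78,164.69

2004-12-01 to 2005-09-28: 302 days at 1.2% → €6,784,000 × 1.2% × 302/365 = €67,356.7562
2005-09-29 to 2005-10-18: 20 days at 0.65% → €6,784,000 × 0.65% × 20/365 = €2,416.2192
2005-10-19 to 2005-11-30: 43 days at 1.05% → €6,784,000 × 1.05% × 43/365 = €8,391.7151
Total = €78,164.6904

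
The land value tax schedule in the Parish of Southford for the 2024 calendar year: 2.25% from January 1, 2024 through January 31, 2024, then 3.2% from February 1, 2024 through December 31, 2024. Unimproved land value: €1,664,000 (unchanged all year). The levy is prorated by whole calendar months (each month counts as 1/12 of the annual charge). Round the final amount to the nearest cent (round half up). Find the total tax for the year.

€51,930.67

January 1 – January 31, 2024: 1 month at 2.25% → €1,664,000 × 2.25% × 1/12 = €3,120.0000
February 1 – December 31, 2024: 11 months at 3.2% → €1,664,000 × 3.2% × 11/12 = €48,810.6667
Total = €51,930.6667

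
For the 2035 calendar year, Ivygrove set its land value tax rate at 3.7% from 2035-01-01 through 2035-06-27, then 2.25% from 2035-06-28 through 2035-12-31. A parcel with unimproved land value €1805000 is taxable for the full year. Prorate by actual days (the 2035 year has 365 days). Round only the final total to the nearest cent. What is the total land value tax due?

€53376.08

2035-01-01 to 2035-06-27: 178 days at 3.7% → €1805000 × 3.7% × 178/365 = €32569.1233
2035-06-28 to 2035-12-31: 187 days at 2.25% → €1805000 × 2.25% × 187/365 = €20806.9521
Total = €53376.0753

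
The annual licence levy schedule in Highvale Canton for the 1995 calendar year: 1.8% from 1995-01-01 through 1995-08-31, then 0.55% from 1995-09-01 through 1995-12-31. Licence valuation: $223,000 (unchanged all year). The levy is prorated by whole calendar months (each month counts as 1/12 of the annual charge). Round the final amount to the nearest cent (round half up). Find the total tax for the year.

1995-01-01 to 1995-08-31: 8 months at 1.8% → $223,000 × 1.8% × 8/12 = $2,676.0000
1995-09-01 to 1995-12-31: 4 months at 0.55% → $223,000 × 0.55% × 4/12 = $408.8333
Total = $3,084.8333

$3,084.83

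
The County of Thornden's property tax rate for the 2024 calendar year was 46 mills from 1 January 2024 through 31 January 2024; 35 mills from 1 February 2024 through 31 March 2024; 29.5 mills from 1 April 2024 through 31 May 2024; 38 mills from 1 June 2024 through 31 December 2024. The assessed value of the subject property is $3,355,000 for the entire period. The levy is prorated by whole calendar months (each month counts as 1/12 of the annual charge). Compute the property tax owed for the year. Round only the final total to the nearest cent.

1 January – 31 January 2024: 1 month at 46 mills → $3,355,000 × 4.6% × 1/12 = $12,860.8333
1 February – 31 March 2024: 2 months at 35 mills → $3,355,000 × 3.5% × 2/12 = $19,570.8333
1 April – 31 May 2024: 2 months at 29.5 mills → $3,355,000 × 2.95% × 2/12 = $16,495.4167
1 June – 31 December 2024: 7 months at 38 mills → $3,355,000 × 3.8% × 7/12 = $74,369.1667
Total = $123,296.2500

$123,296.25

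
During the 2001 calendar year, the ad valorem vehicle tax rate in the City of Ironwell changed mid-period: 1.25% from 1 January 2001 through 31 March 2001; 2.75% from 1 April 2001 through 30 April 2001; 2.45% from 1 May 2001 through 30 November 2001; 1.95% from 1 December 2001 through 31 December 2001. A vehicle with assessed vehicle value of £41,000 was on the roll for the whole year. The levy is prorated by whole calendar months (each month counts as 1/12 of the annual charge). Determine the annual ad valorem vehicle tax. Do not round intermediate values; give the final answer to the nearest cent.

1 January – 31 March 2001: 3 months at 1.25% → £41,000 × 1.25% × 3/12 = £128.1250
1 April – 30 April 2001: 1 month at 2.75% → £41,000 × 2.75% × 1/12 = £93.9583
1 May – 30 November 2001: 7 months at 2.45% → £41,000 × 2.45% × 7/12 = £585.9583
1 December – 31 December 2001: 1 month at 1.95% → £41,000 × 1.95% × 1/12 = £66.6250
Total = £874.6667

£874.67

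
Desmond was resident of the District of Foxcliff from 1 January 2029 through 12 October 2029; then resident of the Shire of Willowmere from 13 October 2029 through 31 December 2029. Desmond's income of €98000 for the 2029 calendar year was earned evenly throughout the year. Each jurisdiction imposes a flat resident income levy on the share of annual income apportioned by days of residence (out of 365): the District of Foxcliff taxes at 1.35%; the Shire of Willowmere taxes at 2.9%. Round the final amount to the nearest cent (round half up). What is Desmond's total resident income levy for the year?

The District of Foxcliff, 1 January – 12 October 2029: 285 days → €98000 × 1.35% × 285/365 = €1033.0274
The Shire of Willowmere, 13 October – 31 December 2029: 80 days → €98000 × 2.9% × 80/365 = €622.9041
Total = €1655.9315

€1655.93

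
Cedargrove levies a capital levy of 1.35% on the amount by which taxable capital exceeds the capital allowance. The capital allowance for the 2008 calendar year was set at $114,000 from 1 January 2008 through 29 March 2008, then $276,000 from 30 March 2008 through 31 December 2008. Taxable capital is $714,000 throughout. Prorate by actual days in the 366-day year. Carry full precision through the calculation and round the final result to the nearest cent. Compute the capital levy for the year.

$6,444.81

1 January – 29 March 2008: 89 days, exemption $114,000 → ($714,000 − $114,000) × 1.35% × 89/366 = $1,969.6721
30 March – 31 December 2008: 277 days, exemption $276,000 → ($714,000 − $276,000) × 1.35% × 277/366 = $4,475.1393
Total = $6,444.8115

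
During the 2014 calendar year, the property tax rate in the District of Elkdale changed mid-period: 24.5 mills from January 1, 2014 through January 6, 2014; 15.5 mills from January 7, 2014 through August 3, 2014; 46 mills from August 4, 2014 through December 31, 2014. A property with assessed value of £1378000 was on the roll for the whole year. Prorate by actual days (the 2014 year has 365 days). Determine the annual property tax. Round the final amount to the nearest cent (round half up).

January 1 – January 6, 2014: 6 days at 24.5 mills → £1378000 × 2.45% × 6/365 = £554.9753
January 7 – August 3, 2014: 209 days at 15.5 mills → £1378000 × 1.55% × 209/365 = £12230.2219
August 4 – December 31, 2014: 150 days at 46 mills → £1378000 × 4.6% × 150/365 = £26049.8630
Total = £38835.0603

£38835.06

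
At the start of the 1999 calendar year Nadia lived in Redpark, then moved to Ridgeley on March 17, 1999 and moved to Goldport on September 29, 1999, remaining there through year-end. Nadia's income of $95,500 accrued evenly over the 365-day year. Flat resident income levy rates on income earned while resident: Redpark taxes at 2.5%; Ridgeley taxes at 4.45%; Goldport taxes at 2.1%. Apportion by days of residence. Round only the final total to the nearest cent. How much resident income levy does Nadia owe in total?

$3,289.12

Redpark, January 1 – March 16, 1999: 75 days → $95,500 × 2.5% × 75/365 = $490.5822
Ridgeley, March 17 – September 28, 1999: 196 days → $95,500 × 4.45% × 196/365 = $2,282.0575
Goldport, September 29 – December 31, 1999: 94 days → $95,500 × 2.1% × 94/365 = $516.4849
Total = $3,289.1247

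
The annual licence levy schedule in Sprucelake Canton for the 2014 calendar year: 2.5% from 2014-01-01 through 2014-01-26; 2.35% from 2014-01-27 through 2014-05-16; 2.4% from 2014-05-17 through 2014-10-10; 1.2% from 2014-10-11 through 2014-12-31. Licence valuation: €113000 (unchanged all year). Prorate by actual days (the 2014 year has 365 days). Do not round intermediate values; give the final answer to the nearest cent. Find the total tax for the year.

€2398.39

2014-01-01 to 2014-01-26: 26 days at 2.5% → €113000 × 2.5% × 26/365 = €201.2329
2014-01-27 to 2014-05-16: 110 days at 2.35% → €113000 × 2.35% × 110/365 = €800.2877
2014-05-17 to 2014-10-10: 147 days at 2.4% → €113000 × 2.4% × 147/365 = €1092.2301
2014-10-11 to 2014-12-31: 82 days at 1.2% → €113000 × 1.2% × 82/365 = €304.6356
Total = €2398.3863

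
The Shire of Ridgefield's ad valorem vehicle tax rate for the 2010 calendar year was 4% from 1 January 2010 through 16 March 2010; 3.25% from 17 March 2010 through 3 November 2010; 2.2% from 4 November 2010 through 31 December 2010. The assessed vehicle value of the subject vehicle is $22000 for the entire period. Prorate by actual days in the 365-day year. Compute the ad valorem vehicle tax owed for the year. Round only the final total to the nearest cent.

$712.20

1 January – 16 March 2010: 75 days at 4% → $22000 × 4% × 75/365 = $180.8219
17 March – 3 November 2010: 232 days at 3.25% → $22000 × 3.25% × 232/365 = $454.4658
4 November – 31 December 2010: 58 days at 2.2% → $22000 × 2.2% × 58/365 = $76.9096
Total = $712.1973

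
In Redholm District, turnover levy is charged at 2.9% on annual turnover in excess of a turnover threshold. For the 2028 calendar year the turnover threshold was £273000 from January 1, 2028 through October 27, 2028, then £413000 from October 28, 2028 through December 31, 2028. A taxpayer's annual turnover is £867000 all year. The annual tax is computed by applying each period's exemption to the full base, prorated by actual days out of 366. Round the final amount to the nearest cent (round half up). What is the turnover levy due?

£16504.96

January 1 – October 27, 2028: 301 days, exemption £273000 → (£867000 − £273000) × 2.9% × 301/366 = £14166.7377
October 28 – December 31, 2028: 65 days, exemption £413000 → (£867000 − £413000) × 2.9% × 65/366 = £2338.2240
Total = £16504.9617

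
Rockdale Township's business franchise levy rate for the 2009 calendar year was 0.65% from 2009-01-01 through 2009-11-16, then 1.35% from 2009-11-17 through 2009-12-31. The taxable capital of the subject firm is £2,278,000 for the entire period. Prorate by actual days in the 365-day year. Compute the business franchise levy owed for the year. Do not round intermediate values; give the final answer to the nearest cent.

2009-01-01 to 2009-11-16: 320 days at 0.65% → £2,278,000 × 0.65% × 320/365 = £12,981.4795
2009-11-17 to 2009-12-31: 45 days at 1.35% → £2,278,000 × 1.35% × 45/365 = £3,791.4658
Total = £16,772.9452

£16,772.95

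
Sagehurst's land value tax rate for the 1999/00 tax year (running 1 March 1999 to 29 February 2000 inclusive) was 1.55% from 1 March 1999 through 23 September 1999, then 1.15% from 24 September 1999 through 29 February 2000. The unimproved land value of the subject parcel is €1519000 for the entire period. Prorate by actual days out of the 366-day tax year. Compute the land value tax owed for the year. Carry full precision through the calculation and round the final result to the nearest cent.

1 March – 23 September 1999: 207 days at 1.55% → €1519000 × 1.55% × 207/366 = €13316.1516
24 September 1999 – 29 February 2000: 159 days at 1.15% → €1519000 × 1.15% × 159/366 = €7588.7746
Total = €20904.9262

€20904.93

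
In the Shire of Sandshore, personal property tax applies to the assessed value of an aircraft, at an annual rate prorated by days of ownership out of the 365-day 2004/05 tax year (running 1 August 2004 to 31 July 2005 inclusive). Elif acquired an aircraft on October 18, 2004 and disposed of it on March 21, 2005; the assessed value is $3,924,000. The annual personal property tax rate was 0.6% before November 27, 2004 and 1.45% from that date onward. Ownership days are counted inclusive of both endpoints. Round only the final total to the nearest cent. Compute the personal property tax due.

October 18 – November 26, 2004: 40 days at 0.6% → $3,924,000 × 0.6% × 40/365 = $2,580.1644
November 27, 2004 – March 21, 2005: 115 days at 1.45% → $3,924,000 × 1.45% × 115/365 = $17,926.7671
Total = $20,506.9315

$20,506.93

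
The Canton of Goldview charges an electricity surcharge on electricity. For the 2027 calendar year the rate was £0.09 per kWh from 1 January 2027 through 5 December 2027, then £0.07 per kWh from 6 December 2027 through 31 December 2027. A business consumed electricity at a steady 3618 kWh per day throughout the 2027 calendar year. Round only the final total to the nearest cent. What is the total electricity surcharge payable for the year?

1 January – 5 December 2027: 339 days × 3618 kWh/day = 1,226,502 kWh at £0.09/kWh → £110385.18
6 December – 31 December 2027: 26 days × 3618 kWh/day = 94,068 kWh at £0.07/kWh → £6584.76

£116969.94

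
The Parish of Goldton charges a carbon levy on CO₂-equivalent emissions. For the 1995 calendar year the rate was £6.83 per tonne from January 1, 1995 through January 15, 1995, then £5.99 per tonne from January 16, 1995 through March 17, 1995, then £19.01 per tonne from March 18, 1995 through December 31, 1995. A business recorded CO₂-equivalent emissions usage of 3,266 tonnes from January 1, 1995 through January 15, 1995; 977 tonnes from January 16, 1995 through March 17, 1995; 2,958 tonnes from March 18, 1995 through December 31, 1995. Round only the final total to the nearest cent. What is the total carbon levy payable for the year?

January 1 – January 15, 1995: 3,266 tonnes at £6.83/tonne → £22,306.78
January 16 – March 17, 1995: 977 tonnes at £5.99/tonne → £5,852.23
March 18 – December 31, 1995: 2,958 tonnes at £19.01/tonne → £56,231.58

£84,390.59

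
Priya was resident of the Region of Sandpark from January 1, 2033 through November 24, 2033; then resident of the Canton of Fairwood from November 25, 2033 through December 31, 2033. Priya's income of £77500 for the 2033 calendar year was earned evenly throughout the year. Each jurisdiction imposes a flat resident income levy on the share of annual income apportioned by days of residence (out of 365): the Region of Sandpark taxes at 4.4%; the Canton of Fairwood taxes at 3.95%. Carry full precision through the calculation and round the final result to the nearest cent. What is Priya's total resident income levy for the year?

£3374.65

The Region of Sandpark, January 1 – November 24, 2033: 328 days → £77500 × 4.4% × 328/365 = £3064.3288
The Canton of Fairwood, November 25 – December 31, 2033: 37 days → £77500 × 3.95% × 37/365 = £310.3185
Total = £3374.6473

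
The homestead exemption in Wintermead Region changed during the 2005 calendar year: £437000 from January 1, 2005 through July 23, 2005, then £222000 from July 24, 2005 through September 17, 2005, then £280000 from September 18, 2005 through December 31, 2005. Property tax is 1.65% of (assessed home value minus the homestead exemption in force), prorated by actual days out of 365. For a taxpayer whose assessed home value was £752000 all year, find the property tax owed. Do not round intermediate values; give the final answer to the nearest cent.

January 1 – July 23, 2005: 204 days, exemption £437000 → (£752000 − £437000) × 1.65% × 204/365 = £2904.9041
July 24 – September 17, 2005: 56 days, exemption £222000 → (£752000 − £222000) × 1.65% × 56/365 = £1341.6986
September 18 – December 31, 2005: 105 days, exemption £280000 → (£752000 − £280000) × 1.65% × 105/365 = £2240.3836
Total = £6486.9863

£6486.99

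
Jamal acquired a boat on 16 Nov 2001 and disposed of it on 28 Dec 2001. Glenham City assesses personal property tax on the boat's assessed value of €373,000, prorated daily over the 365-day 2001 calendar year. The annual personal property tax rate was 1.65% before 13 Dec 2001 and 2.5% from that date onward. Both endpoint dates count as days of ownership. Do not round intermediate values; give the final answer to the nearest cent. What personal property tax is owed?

16 Nov – 12 Dec 2001: 27 days at 1.65% → €373,000 × 1.65% × 27/365 = €455.2644
13 Dec – 28 Dec 2001: 16 days at 2.5% → €373,000 × 2.5% × 16/365 = €408.7671
Total = €864.0315

€864.03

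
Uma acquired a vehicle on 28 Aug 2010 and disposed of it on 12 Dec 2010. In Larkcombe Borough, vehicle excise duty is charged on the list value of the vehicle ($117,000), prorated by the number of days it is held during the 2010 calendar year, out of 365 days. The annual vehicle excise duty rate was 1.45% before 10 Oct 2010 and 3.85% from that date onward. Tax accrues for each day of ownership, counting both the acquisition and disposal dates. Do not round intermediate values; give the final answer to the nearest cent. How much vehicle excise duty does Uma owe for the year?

$989.69

28 Aug – 9 Oct 2010: 43 days at 1.45% → $117,000 × 1.45% × 43/365 = $199.8616
10 Oct – 12 Dec 2010: 64 days at 3.85% → $117,000 × 3.85% × 64/365 = $789.8301
Total = $989.6918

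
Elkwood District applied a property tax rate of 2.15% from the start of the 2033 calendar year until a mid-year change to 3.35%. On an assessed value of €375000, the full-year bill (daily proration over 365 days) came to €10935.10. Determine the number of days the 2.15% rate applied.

Let d = days at the first rate; then 365 − d days at the second rate.
€375000 × [2.15%·d + 3.35%·(365−d)] / 365 = €10935.10
Solving gives d = 132, so the new rate took effect on 13 May 2033.

132 days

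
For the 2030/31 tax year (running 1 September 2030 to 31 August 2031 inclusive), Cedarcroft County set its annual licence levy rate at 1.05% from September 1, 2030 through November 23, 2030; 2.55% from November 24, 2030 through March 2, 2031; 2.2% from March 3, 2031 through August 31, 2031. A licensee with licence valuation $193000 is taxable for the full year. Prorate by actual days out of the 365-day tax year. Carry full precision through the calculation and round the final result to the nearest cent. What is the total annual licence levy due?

$3918.43

September 1 – November 23, 2030: 84 days at 1.05% → $193000 × 1.05% × 84/365 = $466.3726
November 24, 2030 – March 2, 2031: 99 days at 2.55% → $193000 × 2.55% × 99/365 = $1334.8726
March 3 – August 31, 2031: 182 days at 2.2% → $193000 × 2.2% × 182/365 = $2117.1836
Total = $3918.4288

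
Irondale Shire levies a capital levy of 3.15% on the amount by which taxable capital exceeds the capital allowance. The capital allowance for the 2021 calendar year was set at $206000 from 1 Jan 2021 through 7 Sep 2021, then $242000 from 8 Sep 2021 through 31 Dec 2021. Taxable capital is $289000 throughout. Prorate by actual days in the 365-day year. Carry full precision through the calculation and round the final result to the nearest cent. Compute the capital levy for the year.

1 Jan – 7 Sep 2021: 250 days, exemption $206000 → ($289000 − $206000) × 3.15% × 250/365 = $1790.7534
8 Sep – 31 Dec 2021: 115 days, exemption $242000 → ($289000 − $242000) × 3.15% × 115/365 = $466.4589
Total = $2257.2123

$2257.21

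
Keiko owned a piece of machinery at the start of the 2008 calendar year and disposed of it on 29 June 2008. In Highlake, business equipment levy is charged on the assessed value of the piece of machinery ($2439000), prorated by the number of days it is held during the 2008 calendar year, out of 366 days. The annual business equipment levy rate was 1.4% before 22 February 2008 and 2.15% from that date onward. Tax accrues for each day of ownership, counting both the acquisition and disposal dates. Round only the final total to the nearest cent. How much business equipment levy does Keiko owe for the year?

1 January – 21 February 2008: 52 days at 1.4% → $2439000 × 1.4% × 52/366 = $4851.3443
22 February – 29 June 2008: 129 days at 2.15% → $2439000 × 2.15% × 129/366 = $18482.4221
Total = $23333.7664

$23333.77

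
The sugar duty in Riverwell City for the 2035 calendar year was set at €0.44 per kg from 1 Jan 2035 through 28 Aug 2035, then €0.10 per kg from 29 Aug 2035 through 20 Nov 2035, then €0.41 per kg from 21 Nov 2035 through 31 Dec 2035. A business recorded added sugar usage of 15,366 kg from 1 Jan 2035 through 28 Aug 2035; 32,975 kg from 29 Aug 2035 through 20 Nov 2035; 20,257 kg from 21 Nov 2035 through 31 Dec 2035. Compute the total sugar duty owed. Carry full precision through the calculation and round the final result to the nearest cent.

€18,363.91

1 Jan – 28 Aug 2035: 15,366 kg at €0.44/kg → €6,761.04
29 Aug – 20 Nov 2035: 32,975 kg at €0.10/kg → €3,297.50
21 Nov – 31 Dec 2035: 20,257 kg at €0.41/kg → €8,305.37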